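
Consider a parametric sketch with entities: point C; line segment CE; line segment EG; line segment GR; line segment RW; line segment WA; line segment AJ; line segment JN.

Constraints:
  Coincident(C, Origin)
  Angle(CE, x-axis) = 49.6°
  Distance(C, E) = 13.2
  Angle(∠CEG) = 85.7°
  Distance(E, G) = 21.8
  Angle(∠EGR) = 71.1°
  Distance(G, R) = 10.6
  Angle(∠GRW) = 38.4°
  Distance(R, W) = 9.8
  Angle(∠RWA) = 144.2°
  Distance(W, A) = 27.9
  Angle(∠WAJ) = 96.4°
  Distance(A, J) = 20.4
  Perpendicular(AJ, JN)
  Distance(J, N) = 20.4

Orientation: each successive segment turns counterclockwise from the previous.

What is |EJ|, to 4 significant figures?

48.54

C is at the origin; CE runs at 49.6° with length 13.2, so E = (8.555, 10.05). ∠CEG = 85.7° gives EG at 143.9° from the x-axis; with |EG| = 21.8, G = (-9.059, 22.90). ∠EGR = 71.1° gives GR at -107.2° from the x-axis; with |GR| = 10.6, R = (-12.19, 12.77). ∠GRW = 38.4° gives RW at 34.40° from the x-axis; with |RW| = 9.8, W = (-4.107, 18.31). ∠RWA = 144.2° gives WA at 70.20° from the x-axis; with |WA| = 27.9, A = (5.343, 44.56). ∠WAJ = 96.4° gives AJ at 153.8° from the x-axis; with |AJ| = 20.4, J = (-12.96, 53.56). Then |EJ| = |J − E| = 48.54.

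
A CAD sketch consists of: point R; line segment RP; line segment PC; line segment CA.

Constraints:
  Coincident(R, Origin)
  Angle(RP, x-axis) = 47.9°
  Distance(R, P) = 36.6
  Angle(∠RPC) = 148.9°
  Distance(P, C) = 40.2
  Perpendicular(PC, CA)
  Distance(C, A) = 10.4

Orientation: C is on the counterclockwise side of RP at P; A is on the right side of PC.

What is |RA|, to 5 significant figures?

77.309

R is at the origin; RP runs at 47.9° with length 36.6, so P = 36.6·(cos 47.9°, sin 47.9°) = (24.538, 27.156). ∠RPC = 148.9°, so PC runs at 47.9° + (180° − 148.9°) = 79.000° from the x-axis; with |PC| = 40.2, C = P + 40.2·(cos 79.000°, sin 79.000°) = (32.208, 66.618). PC ⟂ CA; with |CA| = 10.4 on the right of PC, A = C + 10.4·(0.98163, -0.19081) = (42.417, 64.633). Then |RA| = |A − R| = 77.309.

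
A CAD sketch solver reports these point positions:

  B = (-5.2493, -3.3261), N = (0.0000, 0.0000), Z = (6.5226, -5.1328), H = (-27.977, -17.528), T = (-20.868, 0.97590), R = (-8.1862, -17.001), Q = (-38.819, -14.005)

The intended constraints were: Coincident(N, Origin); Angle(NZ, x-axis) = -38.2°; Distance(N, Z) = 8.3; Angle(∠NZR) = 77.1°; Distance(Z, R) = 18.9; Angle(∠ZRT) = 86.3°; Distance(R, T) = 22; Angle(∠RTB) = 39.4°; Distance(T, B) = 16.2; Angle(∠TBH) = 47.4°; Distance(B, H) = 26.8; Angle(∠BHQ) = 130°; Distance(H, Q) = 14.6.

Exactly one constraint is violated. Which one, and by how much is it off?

Distance(H, Q) = 14.6 — off by 3.20.

N = (0.00, 0.00) ✓; NZ at -38.20° ✓; |NZ| = 8.300 ✓; ∠NZR = 77.10° ✓; |ZR| = 18.90 ✓; ∠ZRT = 86.30° ✓; |RT| = 22.00 ✓; ∠RTB = 39.40° ✓; |TB| = 16.20 ✓; ∠TBH = 47.40° ✓; |BH| = 26.80 ✓; ∠BHQ = 130.0° ✓; |HQ| = 11.40 ✗.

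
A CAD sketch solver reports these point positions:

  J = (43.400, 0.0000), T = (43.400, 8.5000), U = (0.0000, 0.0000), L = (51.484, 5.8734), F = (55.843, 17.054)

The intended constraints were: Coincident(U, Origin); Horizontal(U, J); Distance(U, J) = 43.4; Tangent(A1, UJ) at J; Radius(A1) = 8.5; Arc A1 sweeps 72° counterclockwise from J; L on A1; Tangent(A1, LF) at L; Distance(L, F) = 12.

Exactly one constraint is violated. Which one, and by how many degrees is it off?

Tangent(A1, LF) at L — off by 3.30°.

U = (0.00, 0.00) ✓; U.y = 0.00, J.y = 0.00 ✓; |UJ| = 43.40 ✓; ∠(TJ, JU) = 90.00° ✓; |TJ| = 8.500 ✓; bearing(T→L) − bearing(T→J) = 72.00° ✓; |TL| = 8.500 ✓; ∠(TL, LF) = 93.30° ✗; |LF| = 12.00 ✓.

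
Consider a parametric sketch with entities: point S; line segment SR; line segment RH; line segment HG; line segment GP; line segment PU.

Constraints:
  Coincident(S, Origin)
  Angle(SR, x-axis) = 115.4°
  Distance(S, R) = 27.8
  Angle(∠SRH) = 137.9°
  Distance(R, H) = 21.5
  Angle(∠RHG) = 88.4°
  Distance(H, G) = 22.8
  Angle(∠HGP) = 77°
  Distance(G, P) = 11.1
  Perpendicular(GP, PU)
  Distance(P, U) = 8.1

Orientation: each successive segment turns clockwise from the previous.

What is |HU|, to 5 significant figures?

15.327

S is at the origin; SR runs at 115.4° with length 27.8, so R = (-11.924, 25.113). ∠SRH = 137.9° gives RH at 73.300° from the x-axis; with |RH| = 21.5, H = (-5.7461, 45.706). ∠RHG = 88.4° gives HG at -18.300° from the x-axis; with |HG| = 22.8, G = (15.901, 38.547). ∠HGP = 77.0° gives GP at -121.30° from the x-axis; with |GP| = 11.1, P = (10.134, 29.062). The perpendicularity gives PU at right angles to GP, so PU runs at 148.70°; with |PU| = 8.1, U = (3.2130, 33.270). Then |HU| = |U − H| = 15.327.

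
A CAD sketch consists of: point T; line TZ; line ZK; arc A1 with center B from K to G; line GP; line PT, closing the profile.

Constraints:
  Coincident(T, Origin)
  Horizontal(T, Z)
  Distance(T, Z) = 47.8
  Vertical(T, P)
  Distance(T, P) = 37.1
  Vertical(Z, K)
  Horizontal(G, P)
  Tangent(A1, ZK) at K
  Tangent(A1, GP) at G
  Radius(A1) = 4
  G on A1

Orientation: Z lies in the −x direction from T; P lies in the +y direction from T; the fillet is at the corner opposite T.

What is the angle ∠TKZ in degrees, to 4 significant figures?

55.30°

The virtual corner opposite T is at (-47.80, 37.10). Since A1 is tangent to ZK there, BK ⟂ ZK and the tangent condition forces BG to be normal to GP, with radius 4.0, so the center B sits 4.0 in from both sides at B = (-43.80, 33.10). That places the tangent points at K = (-47.80, 33.10) on ZK and G = (-43.80, 37.10) on GP. Then cos ∠TKZ = KT·KZ / (|KT||KZ|), giving 55.30°.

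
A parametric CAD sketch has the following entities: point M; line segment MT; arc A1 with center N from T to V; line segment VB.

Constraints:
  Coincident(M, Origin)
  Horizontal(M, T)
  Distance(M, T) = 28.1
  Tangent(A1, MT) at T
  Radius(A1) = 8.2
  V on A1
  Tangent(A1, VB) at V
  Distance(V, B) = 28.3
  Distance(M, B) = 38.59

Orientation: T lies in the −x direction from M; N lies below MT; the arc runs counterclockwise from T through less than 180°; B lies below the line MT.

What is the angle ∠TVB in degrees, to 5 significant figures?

114.86°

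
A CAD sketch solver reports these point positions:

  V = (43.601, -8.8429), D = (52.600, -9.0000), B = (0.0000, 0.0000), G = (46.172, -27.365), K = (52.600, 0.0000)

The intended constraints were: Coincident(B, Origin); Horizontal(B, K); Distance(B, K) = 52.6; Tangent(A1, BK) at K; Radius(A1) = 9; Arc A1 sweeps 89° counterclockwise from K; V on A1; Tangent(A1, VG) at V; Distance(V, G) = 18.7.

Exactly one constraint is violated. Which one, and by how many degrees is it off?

Tangent(A1, VG) at V — off by 8.90°.

B = (0.00, 0.00) ✓; B.y = 0.00, K.y = 0.00 ✓; |BK| = 52.60 ✓; ∠(DK, KB) = 90.00° ✓; |DK| = 9.000 ✓; bearing(D→V) − bearing(D→K) = 89.00° ✓; |DV| = 9.000 ✓; ∠(DV, VG) = 81.10° ✗; |VG| = 18.70 ✓.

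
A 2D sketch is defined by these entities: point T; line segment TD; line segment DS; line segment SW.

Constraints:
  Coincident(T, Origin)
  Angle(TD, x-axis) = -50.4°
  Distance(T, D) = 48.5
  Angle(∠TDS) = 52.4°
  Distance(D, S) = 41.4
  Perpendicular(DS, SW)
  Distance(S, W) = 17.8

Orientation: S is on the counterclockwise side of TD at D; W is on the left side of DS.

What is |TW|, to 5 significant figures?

23.767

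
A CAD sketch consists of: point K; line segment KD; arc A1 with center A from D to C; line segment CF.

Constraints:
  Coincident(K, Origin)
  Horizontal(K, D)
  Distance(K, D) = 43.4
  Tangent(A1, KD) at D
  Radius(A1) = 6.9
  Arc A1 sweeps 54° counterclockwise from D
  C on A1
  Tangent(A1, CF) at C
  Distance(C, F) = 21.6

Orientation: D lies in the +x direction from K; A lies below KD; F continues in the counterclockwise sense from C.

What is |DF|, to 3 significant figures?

27.3

K is at the origin; KD is horizontal with |KD| = 43.4 and D on the +x side, so D = (43.4, 0.00). Tangency of A1 to KD means the radius AD is perpendicular to KD, so A = D + (0, -6.9) = (43.4, -6.90). On A1, D sits at bearing 90° from A; a 54° counterclockwise sweep puts C at bearing 144°, so C = A + 6.9·(cos 144°, sin 144°) = (37.8, -2.84). Since A1 is tangent to CF there, AC ⟂ CF, so CF runs along (−sin 144°, cos 144°); with |CF| = 21.6, F = (25.1, -20.3). Then |DF| = |F − D| = 27.3.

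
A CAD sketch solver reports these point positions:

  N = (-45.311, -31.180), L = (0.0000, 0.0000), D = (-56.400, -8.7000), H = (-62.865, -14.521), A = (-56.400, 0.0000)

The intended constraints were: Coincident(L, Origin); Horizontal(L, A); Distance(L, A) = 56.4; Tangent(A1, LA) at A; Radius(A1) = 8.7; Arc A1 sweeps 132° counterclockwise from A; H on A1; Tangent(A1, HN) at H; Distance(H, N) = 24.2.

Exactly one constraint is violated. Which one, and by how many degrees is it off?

Tangent(A1, HN) at H — off by 4.50°.

L = (0.00, 0.00) ✓; L.y = 0.00, A.y = 0.00 ✓; |LA| = 56.40 ✓; ∠(DA, AL) = 90.00° ✓; |DA| = 8.700 ✓; bearing(D→H) − bearing(D→A) = 132.0° ✓; |DH| = 8.699 ✓; ∠(DH, HN) = 85.50° ✗; |HN| = 24.20 ✓.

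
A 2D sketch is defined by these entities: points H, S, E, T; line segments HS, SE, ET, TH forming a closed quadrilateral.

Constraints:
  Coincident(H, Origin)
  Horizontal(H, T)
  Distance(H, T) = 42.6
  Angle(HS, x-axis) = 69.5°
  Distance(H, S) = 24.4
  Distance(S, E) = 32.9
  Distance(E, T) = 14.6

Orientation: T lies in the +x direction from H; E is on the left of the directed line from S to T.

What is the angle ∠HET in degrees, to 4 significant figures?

79.20°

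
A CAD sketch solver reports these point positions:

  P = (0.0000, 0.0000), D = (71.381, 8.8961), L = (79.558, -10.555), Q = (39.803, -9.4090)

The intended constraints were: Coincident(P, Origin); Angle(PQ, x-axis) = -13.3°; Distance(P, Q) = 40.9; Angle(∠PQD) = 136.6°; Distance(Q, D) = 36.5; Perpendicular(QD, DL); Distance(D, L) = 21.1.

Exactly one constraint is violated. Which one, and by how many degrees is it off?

Perpendicular(QD, DL) — off by 7.30°.

P = (0.00, 0.00) ✓; PQ at -13.30° ✓; |PQ| = 40.90 ✓; ∠PQD = 136.6° ✓; |QD| = 36.50 ✓; ∠(QD, DL) = 97.30° ✗; |DL| = 21.10 ✓.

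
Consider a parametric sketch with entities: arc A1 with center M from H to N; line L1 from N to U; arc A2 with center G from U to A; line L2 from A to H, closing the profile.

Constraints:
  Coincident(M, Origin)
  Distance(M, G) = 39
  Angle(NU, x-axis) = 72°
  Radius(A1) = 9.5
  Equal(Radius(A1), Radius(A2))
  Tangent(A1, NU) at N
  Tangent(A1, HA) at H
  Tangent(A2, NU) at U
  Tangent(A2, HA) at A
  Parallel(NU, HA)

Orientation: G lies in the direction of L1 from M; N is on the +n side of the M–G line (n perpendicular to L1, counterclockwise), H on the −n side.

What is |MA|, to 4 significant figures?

40.14

The slot axis is L1's direction at 72.0°, so u = (cos 72.0°, sin 72.0°) = (0.3090, 0.9511) and n = (−sin 72.0°, cos 72.0°) = (-0.9511, 0.3090). M is at the origin and G lies 39.0 along u from M, so G = 39.0·u = (12.05, 37.09). Tangency of A1 to both parallel lines with radius 9.5 puts N and H at M ± 9.5·n: N = (-9.035, 2.936), H = (9.035, -2.936). Equal radii place U and A the same way about G: U = G + 9.5·n = (3.017, 40.03), A = G − 9.5·n = (21.09, 34.16). Then |MA| = |A − M| = 40.14.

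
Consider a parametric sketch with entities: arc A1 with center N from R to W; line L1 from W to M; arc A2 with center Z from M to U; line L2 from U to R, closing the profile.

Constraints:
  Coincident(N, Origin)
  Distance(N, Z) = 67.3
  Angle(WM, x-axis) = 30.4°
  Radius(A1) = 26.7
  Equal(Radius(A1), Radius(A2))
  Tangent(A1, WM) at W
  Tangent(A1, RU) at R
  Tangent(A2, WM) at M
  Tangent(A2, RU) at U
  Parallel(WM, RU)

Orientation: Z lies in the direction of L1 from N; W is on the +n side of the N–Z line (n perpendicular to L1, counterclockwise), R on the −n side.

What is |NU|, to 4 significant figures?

72.40

The slot axis is L1's direction at 30.4°, so u = (cos 30.4°, sin 30.4°) = (0.8625, 0.5060) and n = (−sin 30.4°, cos 30.4°) = (-0.5060, 0.8625). N is at the origin and Z lies 67.3 along u from N, so Z = 67.3·u = (58.05, 34.06). Tangency of A1 to both parallel lines with radius 26.7 puts W and R at N ± 26.7·n: W = (-13.51, 23.03), R = (13.51, -23.03). Equal radii place M and U the same way about Z: M = Z + 26.7·n = (44.54, 57.09), U = Z − 26.7·n = (71.56, 11.03). Then |NU| = |U − N| = 72.40.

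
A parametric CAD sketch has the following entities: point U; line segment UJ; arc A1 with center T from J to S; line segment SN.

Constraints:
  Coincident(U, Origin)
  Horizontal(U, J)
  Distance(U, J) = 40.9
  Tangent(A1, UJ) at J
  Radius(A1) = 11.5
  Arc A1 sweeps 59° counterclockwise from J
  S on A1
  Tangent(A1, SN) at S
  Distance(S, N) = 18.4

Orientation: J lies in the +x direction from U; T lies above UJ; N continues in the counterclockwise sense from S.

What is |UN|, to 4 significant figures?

63.91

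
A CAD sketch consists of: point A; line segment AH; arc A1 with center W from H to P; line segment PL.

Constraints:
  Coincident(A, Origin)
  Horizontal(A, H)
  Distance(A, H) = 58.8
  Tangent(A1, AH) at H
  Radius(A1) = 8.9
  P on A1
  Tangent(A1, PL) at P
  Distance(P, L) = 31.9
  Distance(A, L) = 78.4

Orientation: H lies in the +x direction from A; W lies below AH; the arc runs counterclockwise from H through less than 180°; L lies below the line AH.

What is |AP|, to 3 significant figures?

52.8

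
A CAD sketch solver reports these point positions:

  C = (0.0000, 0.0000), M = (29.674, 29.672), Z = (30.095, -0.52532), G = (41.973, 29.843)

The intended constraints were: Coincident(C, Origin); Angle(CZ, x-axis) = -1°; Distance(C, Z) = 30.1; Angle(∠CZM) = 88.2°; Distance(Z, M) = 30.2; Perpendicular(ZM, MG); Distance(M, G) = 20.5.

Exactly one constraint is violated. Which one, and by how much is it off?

Distance(M, G) = 20.5 — off by 8.20.

C = (0.00, 0.00) ✓; CZ at -1.000° ✓; |CZ| = 30.10 ✓; ∠CZM = 88.20° ✓; |ZM| = 30.20 ✓; ∠(ZM, MG) = 90.00° ✓; |MG| = 12.30 ✗.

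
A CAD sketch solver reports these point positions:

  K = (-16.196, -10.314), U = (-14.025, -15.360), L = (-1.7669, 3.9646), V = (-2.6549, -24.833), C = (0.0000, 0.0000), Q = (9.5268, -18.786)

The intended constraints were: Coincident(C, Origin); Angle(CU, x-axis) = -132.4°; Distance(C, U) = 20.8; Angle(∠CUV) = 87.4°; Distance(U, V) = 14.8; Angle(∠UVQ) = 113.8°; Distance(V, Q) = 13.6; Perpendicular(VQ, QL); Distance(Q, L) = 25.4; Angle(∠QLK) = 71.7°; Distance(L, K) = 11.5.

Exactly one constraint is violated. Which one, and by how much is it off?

Distance(L, K) = 11.5 — off by 8.80.

C = (0.00, 0.00) ✓; CU at -132.4° ✓; |CU| = 20.80 ✓; ∠CUV = 87.40° ✓; |UV| = 14.80 ✓; ∠UVQ = 113.8° ✓; |VQ| = 13.60 ✓; ∠(VQ, QL) = 90.00° ✓; |QL| = 25.40 ✓; ∠QLK = 71.70° ✓; |LK| = 20.30 ✗.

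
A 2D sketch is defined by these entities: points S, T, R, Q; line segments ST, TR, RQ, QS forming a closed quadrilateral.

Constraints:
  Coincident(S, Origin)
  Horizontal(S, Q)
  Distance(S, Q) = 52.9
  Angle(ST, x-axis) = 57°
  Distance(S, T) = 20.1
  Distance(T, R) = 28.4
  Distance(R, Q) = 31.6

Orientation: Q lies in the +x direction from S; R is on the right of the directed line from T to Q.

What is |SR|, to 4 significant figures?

24.36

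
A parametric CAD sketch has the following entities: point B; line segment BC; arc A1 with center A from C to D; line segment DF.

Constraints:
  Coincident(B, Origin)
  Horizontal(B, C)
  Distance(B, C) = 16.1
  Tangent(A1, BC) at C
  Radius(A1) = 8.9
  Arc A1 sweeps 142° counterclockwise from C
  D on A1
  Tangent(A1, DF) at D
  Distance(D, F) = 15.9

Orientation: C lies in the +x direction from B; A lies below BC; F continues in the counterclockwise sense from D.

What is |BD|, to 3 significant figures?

19.1

B is at the origin; BC is horizontal with |BC| = 16.1 and C on the +x side, so C = (16.1, 0.00). The tangent condition forces AC to be normal to BC, so A = C + (0, -8.9) = (16.1, -8.90). On A1, C sits at bearing 90° from A; a 142° counterclockwise sweep puts D at bearing 232°, so D = A + 8.9·(cos 232°, sin 232°) = (10.6, -15.9). Then |BD| = |D − B| = 19.1.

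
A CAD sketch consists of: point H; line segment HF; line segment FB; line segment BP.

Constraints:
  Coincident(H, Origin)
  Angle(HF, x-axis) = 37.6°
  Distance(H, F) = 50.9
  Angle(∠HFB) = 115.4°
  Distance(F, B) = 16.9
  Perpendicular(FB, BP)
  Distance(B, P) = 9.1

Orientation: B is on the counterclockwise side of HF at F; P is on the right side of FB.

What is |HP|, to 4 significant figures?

67.34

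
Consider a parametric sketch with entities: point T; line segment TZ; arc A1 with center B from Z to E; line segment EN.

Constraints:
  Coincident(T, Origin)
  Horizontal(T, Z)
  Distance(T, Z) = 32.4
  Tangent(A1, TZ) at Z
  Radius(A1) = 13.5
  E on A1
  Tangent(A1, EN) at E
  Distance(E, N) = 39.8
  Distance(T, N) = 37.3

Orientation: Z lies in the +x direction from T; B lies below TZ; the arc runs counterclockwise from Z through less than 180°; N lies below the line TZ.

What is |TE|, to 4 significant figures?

22.27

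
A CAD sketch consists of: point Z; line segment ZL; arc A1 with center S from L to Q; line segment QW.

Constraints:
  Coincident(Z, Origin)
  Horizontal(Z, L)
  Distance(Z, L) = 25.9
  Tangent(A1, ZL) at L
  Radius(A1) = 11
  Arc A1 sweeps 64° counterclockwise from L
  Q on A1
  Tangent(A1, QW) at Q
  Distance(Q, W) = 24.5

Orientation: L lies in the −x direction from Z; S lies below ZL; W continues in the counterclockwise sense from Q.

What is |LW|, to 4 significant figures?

34.94

Z is at the origin; Z and L share the same y with |ZL| = 25.9 and L on the −x side, so L = (-25.90, 0.000). The tangent condition forces SL to be normal to ZL, so S = L + (0, -11) = (-25.90, -11.00). On A1, L sits at bearing 90° from S; a 64° counterclockwise sweep puts Q at bearing 154°, so Q = S + 11.0·(cos 154°, sin 154°) = (-35.79, -6.178). Since A1 is tangent to QW there, SQ ⟂ QW, so QW runs along (−sin 154°, cos 154°); with |QW| = 24.5, W = (-46.53, -28.20). Then |LW| = |W − L| = 34.94.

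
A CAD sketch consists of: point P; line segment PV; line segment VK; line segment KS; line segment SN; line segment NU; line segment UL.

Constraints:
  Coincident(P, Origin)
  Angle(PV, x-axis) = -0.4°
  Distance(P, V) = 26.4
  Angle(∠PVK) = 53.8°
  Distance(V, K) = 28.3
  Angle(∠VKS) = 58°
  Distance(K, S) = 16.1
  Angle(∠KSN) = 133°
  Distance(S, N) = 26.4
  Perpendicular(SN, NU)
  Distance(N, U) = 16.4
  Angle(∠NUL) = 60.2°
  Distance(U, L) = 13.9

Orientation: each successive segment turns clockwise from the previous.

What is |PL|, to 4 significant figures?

18.43

SN is perpendicular to NU, so NU runs at -25.60°; with |NU| = 16.4, U = (29.85, 8.808). ∠NUL = 60.2° gives UL at -145.4° from the x-axis; with |UL| = 13.9, L = (18.41, 0.9151). Then |PL| = |L − P| = 18.43.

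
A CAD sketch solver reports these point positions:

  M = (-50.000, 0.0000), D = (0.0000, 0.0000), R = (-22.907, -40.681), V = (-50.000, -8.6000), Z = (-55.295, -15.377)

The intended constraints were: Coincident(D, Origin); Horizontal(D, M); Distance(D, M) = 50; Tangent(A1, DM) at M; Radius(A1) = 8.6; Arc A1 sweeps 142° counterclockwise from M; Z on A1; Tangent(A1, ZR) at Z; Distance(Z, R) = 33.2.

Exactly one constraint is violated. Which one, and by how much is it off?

Distance(Z, R) = 33.2 — off by 7.90.

D = (0.00, 0.00) ✓; D.y = 0.00, M.y = 0.00 ✓; |DM| = 50.00 ✓; ∠(VM, MD) = 90.00° ✓; |VM| = 8.600 ✓; bearing(V→Z) − bearing(V→M) = 142.0° ✓; |VZ| = 8.600 ✓; ∠(VZ, ZR) = 90.00° ✓; |ZR| = 41.10 ✗.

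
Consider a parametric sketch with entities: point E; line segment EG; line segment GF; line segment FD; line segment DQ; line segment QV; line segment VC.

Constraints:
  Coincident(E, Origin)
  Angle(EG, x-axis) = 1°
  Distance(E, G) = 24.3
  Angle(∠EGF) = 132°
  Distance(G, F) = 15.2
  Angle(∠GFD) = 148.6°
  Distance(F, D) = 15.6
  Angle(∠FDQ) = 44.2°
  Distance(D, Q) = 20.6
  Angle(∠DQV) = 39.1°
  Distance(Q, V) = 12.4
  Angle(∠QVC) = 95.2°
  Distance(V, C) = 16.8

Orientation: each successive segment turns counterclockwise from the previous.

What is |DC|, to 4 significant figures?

4.271

∠DQV = 39.1° gives QV at -2.900° from the x-axis; with |QV| = 12.4, V = (32.63, 14.48). ∠QVC = 95.2° gives VC at 81.90° from the x-axis; with |VC| = 16.8, C = (35.00, 31.12). Then |DC| = |C − D| = 4.271.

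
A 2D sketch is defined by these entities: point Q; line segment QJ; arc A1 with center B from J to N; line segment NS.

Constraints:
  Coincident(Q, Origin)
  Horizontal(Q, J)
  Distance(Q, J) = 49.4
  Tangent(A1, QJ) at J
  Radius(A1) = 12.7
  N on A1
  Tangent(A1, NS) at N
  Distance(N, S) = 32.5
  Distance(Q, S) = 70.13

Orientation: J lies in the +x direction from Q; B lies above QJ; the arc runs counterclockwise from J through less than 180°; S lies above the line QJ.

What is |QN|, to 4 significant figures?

63.69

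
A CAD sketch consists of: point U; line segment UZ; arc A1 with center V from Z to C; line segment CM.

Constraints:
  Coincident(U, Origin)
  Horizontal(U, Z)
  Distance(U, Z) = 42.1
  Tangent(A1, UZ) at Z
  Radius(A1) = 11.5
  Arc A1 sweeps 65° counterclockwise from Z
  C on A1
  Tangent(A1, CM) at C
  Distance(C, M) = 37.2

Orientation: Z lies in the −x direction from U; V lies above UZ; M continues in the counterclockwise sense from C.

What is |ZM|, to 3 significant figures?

48.1

On A1, Z sits at bearing -90° from V; a 65° counterclockwise sweep puts C at bearing -25°, so C = V + 11.5·(cos -25°, sin -25°) = (-31.7, 6.64). The tangent condition forces VC to be normal to CM, so CM runs along (−sin -25°, cos -25°); with |CM| = 37.2, M = (-16.0, 40.4). Then |ZM| = |M − Z| = 48.1.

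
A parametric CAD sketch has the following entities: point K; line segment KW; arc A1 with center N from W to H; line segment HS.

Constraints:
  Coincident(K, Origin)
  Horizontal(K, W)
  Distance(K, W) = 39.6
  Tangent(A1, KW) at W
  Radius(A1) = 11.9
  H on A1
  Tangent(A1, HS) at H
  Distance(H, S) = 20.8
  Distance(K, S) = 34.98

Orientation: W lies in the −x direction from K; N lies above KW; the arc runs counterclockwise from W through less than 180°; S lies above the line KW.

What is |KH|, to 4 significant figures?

29.47

Checks: K.y = 0.00, W.y = 0.00 ✓; |NH| = 11.90 ✓; ∠(NH, HS) = 90.00° ✓; |HS| = 20.80 ✓; |KS| = 34.98 ✓.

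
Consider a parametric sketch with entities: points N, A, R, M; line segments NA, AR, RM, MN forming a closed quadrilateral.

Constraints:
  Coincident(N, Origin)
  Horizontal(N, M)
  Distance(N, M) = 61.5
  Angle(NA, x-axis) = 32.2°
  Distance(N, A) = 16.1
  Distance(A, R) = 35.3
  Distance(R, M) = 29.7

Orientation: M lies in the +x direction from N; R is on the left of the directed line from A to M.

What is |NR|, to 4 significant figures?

51.36

N is at the origin; NM is horizontal with |NM| = 61.5 and M in +x, so M = (61.5, 0). NA runs at 32.2° with |NA| = 16.1, so A = (13.62, 8.579). R is determined by |AR| = 35.3 and |RM| = 29.7 together: it lies at the intersection of circle(A, 35.3) and circle(M, 29.7). With |AM| = 48.64, the foot of the radical line on AM is 28.06 from A and the perpendicular offset is √(35.3² − 28.06²) = 21.42. Taking the left-of-AM solution: R = (45.02, 24.71).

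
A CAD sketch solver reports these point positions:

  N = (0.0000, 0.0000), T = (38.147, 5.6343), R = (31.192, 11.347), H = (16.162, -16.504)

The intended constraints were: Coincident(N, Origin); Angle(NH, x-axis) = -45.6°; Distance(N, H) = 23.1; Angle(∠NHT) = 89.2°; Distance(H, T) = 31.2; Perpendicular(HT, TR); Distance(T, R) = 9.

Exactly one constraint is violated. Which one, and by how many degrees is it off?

Perpendicular(HT, TR) — off by 5.40°.

N = (0.00, 0.00) ✓; NH at -45.60° ✓; |NH| = 23.10 ✓; ∠NHT = 89.20° ✓; |HT| = 31.20 ✓; ∠(HT, TR) = 95.40° ✗; |TR| = 9.000 ✓.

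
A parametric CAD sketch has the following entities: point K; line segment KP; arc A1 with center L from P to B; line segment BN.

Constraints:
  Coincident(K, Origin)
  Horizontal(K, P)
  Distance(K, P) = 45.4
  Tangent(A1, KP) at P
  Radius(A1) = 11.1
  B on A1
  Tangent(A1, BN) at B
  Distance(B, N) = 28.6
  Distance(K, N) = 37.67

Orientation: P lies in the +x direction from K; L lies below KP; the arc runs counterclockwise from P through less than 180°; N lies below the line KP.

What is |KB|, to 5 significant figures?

36.150

K is at the origin; KP is horizontal with |KP| = 45.4 and P on the +x side, so P = (45.400, 0.0000). A1 meets KP tangentially, so LP is at right angles to KP, so L = P + (0, -11.1) = (45.400, -11.100). Since LB ⟂ BN (tangency), |LN| = √(11.1² + 28.6²) = 30.678 regardless of where B sits on A1. So N lies on both circle(K, 37.67) and circle(L, 30.678); the below-KP intersection is N = (21.810, -30.714). B is the foot of the tangent from N: B = (35.696, -5.7108).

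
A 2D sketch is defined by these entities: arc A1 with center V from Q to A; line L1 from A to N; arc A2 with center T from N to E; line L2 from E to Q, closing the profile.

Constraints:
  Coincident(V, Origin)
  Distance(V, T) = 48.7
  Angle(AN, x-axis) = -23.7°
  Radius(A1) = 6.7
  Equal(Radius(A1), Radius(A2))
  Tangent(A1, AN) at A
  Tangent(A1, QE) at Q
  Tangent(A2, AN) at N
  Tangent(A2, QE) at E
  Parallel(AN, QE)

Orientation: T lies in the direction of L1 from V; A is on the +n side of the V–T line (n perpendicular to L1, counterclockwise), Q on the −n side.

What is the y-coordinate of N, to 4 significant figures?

-13.44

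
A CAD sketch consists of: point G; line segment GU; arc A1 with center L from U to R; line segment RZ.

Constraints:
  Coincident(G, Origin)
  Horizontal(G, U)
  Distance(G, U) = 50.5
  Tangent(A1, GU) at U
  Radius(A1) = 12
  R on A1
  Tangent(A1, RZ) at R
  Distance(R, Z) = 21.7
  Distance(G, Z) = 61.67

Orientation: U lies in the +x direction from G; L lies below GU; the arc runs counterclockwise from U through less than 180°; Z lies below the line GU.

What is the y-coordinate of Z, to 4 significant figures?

-36.78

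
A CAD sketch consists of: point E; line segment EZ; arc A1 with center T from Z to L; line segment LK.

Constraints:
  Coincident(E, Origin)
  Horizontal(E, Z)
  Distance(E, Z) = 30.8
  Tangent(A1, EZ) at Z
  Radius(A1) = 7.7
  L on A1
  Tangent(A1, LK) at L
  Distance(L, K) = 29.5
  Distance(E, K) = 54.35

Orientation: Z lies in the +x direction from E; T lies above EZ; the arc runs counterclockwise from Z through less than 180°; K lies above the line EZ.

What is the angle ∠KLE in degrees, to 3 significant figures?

104°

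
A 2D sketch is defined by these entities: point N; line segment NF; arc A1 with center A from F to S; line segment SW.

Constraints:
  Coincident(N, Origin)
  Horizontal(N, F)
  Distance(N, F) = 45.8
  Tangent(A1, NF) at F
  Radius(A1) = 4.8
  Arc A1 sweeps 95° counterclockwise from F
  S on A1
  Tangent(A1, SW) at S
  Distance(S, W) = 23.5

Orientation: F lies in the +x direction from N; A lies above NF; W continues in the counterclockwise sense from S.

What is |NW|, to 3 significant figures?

56.3

N is at the origin; N and F share the same y with |NF| = 45.8 and F on the +x side, so F = (45.8, 0.00). Since A1 is tangent to NF there, AF ⟂ NF, so A = F + (0, 4.8) = (45.8, 4.80). On A1, F sits at bearing -90° from A; a 95° counterclockwise sweep puts S at bearing 5°, so S = A + 4.8·(cos 5°, sin 5°) = (50.6, 5.22). Since A1 is tangent to SW there, AS ⟂ SW, so SW runs along (−sin 5°, cos 5°); with |SW| = 23.5, W = (48.5, 28.6). Then |NW| = |W − N| = 56.3.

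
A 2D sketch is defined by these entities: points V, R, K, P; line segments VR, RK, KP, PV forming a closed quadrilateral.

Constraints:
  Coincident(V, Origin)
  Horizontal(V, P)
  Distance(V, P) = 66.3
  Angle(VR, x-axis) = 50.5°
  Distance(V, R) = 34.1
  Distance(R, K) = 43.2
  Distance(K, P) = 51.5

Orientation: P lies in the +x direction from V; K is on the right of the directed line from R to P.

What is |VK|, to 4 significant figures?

24.24

V is at the origin; VP is horizontal with |VP| = 66.3 and P in +x, so P = (66.3, 0). VR runs at 50.5° with |VR| = 34.1, so R = (21.69, 26.31). K is determined by |RK| = 43.2 and |KP| = 51.5 together: it lies at the intersection of circle(R, 43.2) and circle(P, 51.5). With |RP| = 51.79, the foot of the radical line on RP is 18.31 from R and the perpendicular offset is √(43.2² − 18.31²) = 39.13. Taking the right-of-RP solution: K = (17.58, -16.69).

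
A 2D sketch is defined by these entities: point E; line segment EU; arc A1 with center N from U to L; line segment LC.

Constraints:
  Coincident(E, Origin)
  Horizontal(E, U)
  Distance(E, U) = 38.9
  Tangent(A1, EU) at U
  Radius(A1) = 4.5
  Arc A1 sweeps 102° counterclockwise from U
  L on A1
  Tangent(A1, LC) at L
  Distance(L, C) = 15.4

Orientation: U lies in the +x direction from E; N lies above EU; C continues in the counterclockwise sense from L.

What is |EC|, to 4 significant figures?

45.04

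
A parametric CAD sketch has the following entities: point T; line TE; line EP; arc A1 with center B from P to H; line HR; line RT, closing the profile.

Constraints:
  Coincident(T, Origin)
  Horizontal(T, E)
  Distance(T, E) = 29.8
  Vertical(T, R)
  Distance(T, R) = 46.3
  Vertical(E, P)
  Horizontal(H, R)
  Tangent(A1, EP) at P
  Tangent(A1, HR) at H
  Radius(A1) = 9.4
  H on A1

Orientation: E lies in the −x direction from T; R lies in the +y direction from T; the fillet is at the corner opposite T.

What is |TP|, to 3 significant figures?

47.4

T is at the origin; TE is horizontal with |TE| = 29.8 and E on the −x side, so E = (-29.8, 0.00). T and R share the same x with |TR| = 46.3 and R on the +y side, so R = (0.00, 46.3). The virtual corner opposite T is at (-29.8, 46.3). Tangency of A1 to EP means the radius BP is perpendicular to EP and tangency of A1 to HR means the radius BH is perpendicular to HR, with radius 9.4, so the center B sits 9.4 in from both sides at B = (-20.4, 36.9). That places the tangent points at P = (-29.8, 36.9) on EP and H = (-20.4, 46.3) on HR. Then |TP| = |P − T| = 47.4.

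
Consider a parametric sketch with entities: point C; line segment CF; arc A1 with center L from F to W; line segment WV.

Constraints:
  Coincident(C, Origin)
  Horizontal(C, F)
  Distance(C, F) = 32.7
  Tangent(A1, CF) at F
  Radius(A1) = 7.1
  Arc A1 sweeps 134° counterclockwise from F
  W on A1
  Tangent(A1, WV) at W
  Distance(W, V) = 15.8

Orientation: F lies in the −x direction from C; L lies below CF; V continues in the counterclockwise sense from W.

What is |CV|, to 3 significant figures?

35.6

C is at the origin; CF is horizontal with |CF| = 32.7 and F on the −x side, so F = (-32.7, 0.00). Since A1 is tangent to CF there, LF ⟂ CF, so L = F + (0, -7.1) = (-32.7, -7.10). On A1, F sits at bearing 90° from L; a 134° counterclockwise sweep puts W at bearing 224°, so W = L + 7.1·(cos 224°, sin 224°) = (-37.8, -12.0). Since A1 is tangent to WV there, LW ⟂ WV, so WV runs along (−sin 224°, cos 224°); with |WV| = 15.8, V = (-26.8, -23.4). Then |CV| = |V − C| = 35.6.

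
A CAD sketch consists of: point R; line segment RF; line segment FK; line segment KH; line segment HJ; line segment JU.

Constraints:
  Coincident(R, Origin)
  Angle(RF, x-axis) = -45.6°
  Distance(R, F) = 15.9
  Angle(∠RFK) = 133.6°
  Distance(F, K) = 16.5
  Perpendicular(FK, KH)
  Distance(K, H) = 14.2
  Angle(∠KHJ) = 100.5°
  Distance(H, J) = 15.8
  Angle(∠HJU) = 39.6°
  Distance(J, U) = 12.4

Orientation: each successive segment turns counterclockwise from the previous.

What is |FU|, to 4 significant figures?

11.70

R is at the origin; RF runs at -45.6° with length 15.9, so F = (11.12, -11.36). ∠RFK = 133.6° gives FK at 0.8000° from the x-axis; with |FK| = 16.5, K = (27.62, -11.13). The perpendicularity gives KH at right angles to FK, so KH runs at 90.80°; with |KH| = 14.2, H = (27.42, 3.069). ∠KHJ = 100.5° gives HJ at 170.3° from the x-axis; with |HJ| = 15.8, J = (11.85, 5.731). ∠HJU = 39.6° gives JU at -49.30° from the x-axis; with |JU| = 12.4, U = (19.94, -3.670). Then |FU| = |U − F| = 11.70.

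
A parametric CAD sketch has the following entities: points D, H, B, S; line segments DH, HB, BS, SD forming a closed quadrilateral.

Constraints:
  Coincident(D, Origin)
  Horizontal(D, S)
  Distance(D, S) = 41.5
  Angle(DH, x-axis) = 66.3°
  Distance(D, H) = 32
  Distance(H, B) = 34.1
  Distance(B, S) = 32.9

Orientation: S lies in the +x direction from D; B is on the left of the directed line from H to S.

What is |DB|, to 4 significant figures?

56.97

Checks: |HB| = 34.10 ✓; |BS| = 32.90 ✓.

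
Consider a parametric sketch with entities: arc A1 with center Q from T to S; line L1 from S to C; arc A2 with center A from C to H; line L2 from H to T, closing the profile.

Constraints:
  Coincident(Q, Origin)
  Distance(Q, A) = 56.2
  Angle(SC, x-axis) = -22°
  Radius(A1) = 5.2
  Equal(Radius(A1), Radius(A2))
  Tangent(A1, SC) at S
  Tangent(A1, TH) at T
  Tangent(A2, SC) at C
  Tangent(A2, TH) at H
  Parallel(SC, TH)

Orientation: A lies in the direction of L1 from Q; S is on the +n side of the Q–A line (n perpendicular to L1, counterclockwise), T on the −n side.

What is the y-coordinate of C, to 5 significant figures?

-16.232

The slot axis is L1's direction at -22.0°, so u = (cos -22.0°, sin -22.0°) = (0.92718, -0.37461) and n = (−sin -22.0°, cos -22.0°) = (0.37461, 0.92718). Q is at the origin and A lies 56.2 along u from Q, so A = 56.2·u = (52.108, -21.053). Tangency of A1 to both parallel lines with radius 5.2 puts S and T at Q ± 5.2·n: S = (1.9480, 4.8214), T = (-1.9480, -4.8214). Equal radii place C and H the same way about A: C = A + 5.2·n = (54.056, -16.232), H = A − 5.2·n = (50.160, -25.874). So C.y = -16.232.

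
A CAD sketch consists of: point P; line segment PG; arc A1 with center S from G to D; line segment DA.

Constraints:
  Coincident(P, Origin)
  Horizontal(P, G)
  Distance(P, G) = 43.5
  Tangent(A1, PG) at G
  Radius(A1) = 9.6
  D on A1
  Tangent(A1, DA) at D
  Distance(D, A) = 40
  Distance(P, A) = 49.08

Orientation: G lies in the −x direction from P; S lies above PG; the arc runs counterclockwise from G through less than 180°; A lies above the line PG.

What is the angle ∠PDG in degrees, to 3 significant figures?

134°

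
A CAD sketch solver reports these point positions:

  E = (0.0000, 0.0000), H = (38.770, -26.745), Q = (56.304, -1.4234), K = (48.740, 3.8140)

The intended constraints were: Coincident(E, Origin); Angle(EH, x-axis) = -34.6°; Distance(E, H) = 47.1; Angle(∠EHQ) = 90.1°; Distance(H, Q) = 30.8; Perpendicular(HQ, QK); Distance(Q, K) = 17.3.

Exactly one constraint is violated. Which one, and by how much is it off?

Distance(Q, K) = 17.3 — off by 8.10.

E = (0.00, 0.00) ✓; EH at -34.60° ✓; |EH| = 47.10 ✓; ∠EHQ = 90.10° ✓; |HQ| = 30.80 ✓; ∠(HQ, QK) = 90.00° ✓; |QK| = 9.200 ✗.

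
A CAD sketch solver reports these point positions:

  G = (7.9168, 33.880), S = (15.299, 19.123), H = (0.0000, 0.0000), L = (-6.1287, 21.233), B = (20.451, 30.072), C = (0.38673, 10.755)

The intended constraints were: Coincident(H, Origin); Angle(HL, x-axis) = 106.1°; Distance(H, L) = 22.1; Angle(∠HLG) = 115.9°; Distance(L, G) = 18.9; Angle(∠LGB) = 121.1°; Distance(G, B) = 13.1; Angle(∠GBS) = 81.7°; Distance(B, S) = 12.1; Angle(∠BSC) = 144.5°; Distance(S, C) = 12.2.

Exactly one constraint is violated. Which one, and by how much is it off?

Distance(S, C) = 12.2 — off by 4.90.

H = (0.00, 0.00) ✓; HL at 106.1° ✓; |HL| = 22.10 ✓; ∠HLG = 115.9° ✓; |LG| = 18.90 ✓; ∠LGB = 121.1° ✓; |GB| = 13.10 ✓; ∠GBS = 81.70° ✓; |BS| = 12.10 ✓; ∠BSC = 144.5° ✓; |SC| = 17.10 ✗.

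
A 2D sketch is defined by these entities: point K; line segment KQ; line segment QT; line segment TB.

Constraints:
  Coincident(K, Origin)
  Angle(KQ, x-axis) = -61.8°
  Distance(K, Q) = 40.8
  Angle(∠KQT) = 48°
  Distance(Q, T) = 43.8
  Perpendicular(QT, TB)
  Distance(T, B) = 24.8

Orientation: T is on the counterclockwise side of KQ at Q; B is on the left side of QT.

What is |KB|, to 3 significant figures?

17.4

K is at the origin; KQ runs at -61.8° with length 40.8, so Q = 40.8·(cos -61.8°, sin -61.8°) = (19.3, -36.0). ∠KQT = 48.0°, so QT runs at -61.8° + (180° − 48.0°) = 70.2° from the x-axis; with |QT| = 43.8, T = Q + 43.8·(cos 70.2°, sin 70.2°) = (34.1, 5.25). QT is perpendicular to TB; with |TB| = 24.8 on the left of QT, B = T + 24.8·(-0.941, 0.339) = (10.8, 13.7). Then |KB| = |B − K| = 17.4.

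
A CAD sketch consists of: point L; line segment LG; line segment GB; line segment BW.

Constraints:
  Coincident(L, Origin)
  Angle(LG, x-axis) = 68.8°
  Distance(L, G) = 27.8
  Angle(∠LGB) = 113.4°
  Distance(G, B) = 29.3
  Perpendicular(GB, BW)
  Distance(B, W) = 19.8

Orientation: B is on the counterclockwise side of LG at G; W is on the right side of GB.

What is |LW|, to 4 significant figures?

60.67

∠LGB = 113.4°, so GB runs at 68.8° + (180° − 113.4°) = 135.4° from the x-axis; with |GB| = 29.3, B = G + 29.3·(cos 135.4°, sin 135.4°) = (-10.81, 46.49). The perpendicularity gives BW at right angles to GB; with |BW| = 19.8 on the right of GB, W = B + 19.8·(0.7022, 0.7120) = (3.093, 60.59). Then |LW| = |W − L| = 60.67.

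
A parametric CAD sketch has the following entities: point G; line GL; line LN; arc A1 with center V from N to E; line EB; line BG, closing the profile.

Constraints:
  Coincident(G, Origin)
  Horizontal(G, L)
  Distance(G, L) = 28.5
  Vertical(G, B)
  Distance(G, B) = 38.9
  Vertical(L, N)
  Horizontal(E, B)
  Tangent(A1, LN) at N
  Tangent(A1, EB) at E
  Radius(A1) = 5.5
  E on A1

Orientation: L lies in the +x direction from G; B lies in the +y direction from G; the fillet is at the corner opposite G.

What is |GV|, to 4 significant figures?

40.55

G and B share the same x with |GB| = 38.9 and B on the +y side, so B = (0.000, 38.90). The virtual corner opposite G is at (28.50, 38.90). Since A1 is tangent to LN there, VN ⟂ LN and the tangent condition forces VE to be normal to EB, with radius 5.5, so the center V sits 5.5 in from both sides at V = (23.00, 33.40). Then |GV| = |V − G| = 40.55.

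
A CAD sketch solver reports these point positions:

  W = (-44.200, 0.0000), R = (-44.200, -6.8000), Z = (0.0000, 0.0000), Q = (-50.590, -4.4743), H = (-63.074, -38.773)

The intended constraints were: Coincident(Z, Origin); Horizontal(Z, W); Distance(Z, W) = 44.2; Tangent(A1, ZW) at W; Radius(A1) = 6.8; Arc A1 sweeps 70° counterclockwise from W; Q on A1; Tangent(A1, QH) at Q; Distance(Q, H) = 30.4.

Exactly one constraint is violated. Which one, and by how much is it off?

Distance(Q, H) = 30.4 — off by 6.10.

Z = (0.00, 0.00) ✓; Z.y = 0.00, W.y = 0.00 ✓; |ZW| = 44.20 ✓; ∠(RW, WZ) = 90.00° ✓; |RW| = 6.800 ✓; bearing(R→Q) − bearing(R→W) = 70.00° ✓; |RQ| = 6.800 ✓; ∠(RQ, QH) = 90.00° ✓; |QH| = 36.50 ✗.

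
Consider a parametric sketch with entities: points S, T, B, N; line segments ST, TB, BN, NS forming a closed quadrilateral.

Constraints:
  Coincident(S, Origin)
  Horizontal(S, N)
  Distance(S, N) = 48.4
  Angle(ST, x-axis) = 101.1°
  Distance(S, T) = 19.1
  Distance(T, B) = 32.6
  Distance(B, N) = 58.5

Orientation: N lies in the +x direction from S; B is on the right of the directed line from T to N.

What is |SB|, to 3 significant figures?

16.0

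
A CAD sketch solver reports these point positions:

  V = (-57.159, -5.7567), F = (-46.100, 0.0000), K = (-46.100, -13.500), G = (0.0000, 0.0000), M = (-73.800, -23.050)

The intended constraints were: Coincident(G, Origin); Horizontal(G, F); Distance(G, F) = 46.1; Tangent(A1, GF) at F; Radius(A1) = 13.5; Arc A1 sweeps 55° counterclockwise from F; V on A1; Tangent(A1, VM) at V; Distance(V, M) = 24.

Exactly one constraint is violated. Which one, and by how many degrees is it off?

Tangent(A1, VM) at V — off by 8.90°.

G = (0.00, 0.00) ✓; G.y = 0.00, F.y = 0.00 ✓; |GF| = 46.10 ✓; ∠(KF, FG) = 90.00° ✓; |KF| = 13.50 ✓; bearing(K→V) − bearing(K→F) = 55.00° ✓; |KV| = 13.50 ✓; ∠(KV, VM) = 98.90° ✗; |VM| = 24.00 ✓.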